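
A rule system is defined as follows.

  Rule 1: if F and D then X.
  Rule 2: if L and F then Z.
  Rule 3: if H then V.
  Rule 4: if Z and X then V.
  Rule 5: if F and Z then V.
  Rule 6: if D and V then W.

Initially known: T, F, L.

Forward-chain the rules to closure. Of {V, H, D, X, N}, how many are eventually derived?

1

L and F hold, so Z follows (Rule 2).
F and Z hold, so V follows (Rule 5).
V: reached.
No rule produces H, and it is not given.
No rule produces D, and it is not given.
X would need F and D (Rule 1), but D is never established.
No rule produces N, and it is not given.
Reached: V — 1 of the 5.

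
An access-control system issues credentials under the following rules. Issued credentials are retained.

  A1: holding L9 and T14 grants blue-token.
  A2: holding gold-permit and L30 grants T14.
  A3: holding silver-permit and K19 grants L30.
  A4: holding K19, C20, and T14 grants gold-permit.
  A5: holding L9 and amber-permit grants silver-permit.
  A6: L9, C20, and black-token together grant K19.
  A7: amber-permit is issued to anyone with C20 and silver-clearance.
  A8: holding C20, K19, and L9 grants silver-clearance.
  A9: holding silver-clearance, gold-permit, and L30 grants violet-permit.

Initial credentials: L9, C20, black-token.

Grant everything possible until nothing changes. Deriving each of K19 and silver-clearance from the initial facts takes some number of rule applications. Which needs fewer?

K19

K19: Holding L9, C20, and black-token grants K19 (A6). [1 rule application]
silver-clearance: Holding L9, C20, and black-token grants K19 (A6). Holding C20, K19, and L9 grants silver-clearance (A8). [2 rule applications]
K19 needs fewer.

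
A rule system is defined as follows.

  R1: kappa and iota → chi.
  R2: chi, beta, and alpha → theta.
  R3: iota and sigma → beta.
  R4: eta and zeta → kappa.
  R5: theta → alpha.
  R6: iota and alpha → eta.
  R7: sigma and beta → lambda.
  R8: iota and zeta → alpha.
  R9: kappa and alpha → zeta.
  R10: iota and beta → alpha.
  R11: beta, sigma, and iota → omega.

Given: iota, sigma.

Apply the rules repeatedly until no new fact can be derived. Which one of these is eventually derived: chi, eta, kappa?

From iota and sigma, R3 gives beta.
iota and beta hold, so alpha follows (R10).
iota and alpha hold, so eta follows (R6).
chi would need kappa and iota (R1), but kappa is never established. kappa would need eta and zeta (R4), but zeta is never established.

eta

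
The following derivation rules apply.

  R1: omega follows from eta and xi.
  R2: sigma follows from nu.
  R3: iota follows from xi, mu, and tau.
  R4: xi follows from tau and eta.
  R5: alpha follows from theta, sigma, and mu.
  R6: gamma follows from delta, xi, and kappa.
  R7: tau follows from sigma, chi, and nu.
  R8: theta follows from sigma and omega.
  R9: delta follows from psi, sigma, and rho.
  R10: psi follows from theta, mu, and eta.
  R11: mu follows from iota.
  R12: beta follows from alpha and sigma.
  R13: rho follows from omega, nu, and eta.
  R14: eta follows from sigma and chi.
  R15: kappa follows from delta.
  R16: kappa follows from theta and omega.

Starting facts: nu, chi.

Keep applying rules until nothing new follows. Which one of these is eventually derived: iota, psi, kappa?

nu holds, so sigma follows (R2).
sigma, chi, and nu hold, so tau follows (R7).
sigma and chi hold, so eta follows (R14).
From tau and eta, R4 gives xi.
eta and xi hold, so omega follows (R1).
sigma and omega hold, so theta follows (R8).
theta and omega hold, so kappa follows (R16).
psi would need theta, mu, and eta (R10), but mu is never established. iota would need xi, mu, and tau (R3), but mu is never established.

kappa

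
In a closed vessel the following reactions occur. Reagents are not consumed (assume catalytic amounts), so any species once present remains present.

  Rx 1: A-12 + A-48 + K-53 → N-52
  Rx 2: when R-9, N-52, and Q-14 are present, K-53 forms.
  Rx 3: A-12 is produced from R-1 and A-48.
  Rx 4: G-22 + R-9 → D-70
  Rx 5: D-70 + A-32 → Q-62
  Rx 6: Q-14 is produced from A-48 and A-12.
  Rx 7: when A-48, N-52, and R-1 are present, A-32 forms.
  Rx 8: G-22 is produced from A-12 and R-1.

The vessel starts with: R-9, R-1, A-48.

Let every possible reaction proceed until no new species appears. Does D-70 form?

Yes

R-1 and A-48 present → A-12 forms (Rx 3).
A-12 and R-1 present → G-22 forms (Rx 8).
G-22 and R-9 present → D-70 forms (Rx 4).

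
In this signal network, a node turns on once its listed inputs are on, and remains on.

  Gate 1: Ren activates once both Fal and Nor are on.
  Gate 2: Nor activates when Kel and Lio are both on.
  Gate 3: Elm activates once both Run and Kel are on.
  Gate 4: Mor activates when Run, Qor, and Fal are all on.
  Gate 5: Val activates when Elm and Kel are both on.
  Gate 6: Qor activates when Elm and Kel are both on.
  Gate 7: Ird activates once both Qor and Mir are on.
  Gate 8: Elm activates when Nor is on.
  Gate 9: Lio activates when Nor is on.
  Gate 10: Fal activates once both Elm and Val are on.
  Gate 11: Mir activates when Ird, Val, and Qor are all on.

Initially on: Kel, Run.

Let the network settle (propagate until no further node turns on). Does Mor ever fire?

Yes

Gate 3: Run and Kel on → Elm on.
Gate 5: Elm and Kel on → Val on.
Gate 6: Elm and Kel on → Qor on.
Gate 10: Elm and Val on → Fal on.
Gate 4: Run, Qor, and Fal on → Mor on.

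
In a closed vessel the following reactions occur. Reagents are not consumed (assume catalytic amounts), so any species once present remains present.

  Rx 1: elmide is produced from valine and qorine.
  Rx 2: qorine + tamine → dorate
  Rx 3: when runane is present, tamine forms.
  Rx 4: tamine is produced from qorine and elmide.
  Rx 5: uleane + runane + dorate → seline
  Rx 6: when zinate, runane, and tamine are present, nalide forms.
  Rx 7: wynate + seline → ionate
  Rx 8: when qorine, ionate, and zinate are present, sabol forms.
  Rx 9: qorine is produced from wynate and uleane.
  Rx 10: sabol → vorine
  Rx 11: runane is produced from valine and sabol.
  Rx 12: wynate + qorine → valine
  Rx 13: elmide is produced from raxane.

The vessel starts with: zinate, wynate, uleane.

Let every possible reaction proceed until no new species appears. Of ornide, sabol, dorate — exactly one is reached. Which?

dorate

wynate and uleane present → qorine forms (Rx 9).
wynate and qorine present → valine forms (Rx 12).
valine and qorine present → elmide forms (Rx 1).
qorine and elmide present → tamine forms (Rx 4).
qorine and tamine present → dorate forms (Rx 2).
No rule produces ornide, and it is not given. sabol would need qorine, ionate, and zinate (Rx 8), but ionate never forms.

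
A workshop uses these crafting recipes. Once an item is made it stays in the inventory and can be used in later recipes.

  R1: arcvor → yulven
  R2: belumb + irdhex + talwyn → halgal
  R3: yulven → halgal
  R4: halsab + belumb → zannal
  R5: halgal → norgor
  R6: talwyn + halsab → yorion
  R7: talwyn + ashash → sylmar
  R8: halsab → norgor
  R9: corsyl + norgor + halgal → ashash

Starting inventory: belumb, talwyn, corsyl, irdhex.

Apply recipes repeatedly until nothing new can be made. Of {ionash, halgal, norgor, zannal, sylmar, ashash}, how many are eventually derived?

4

Using R2, belumb, irdhex, and talwyn make halgal.
Using R5, halgal makes norgor.
corsyl + norgor + halgal → ashash (R9).
talwyn + ashash → sylmar (R7).
No rule produces ionash, and it is not given.
halgal: reached.
norgor: reached.
zannal would need halsab and belumb (R4), but halsab is never obtained.
sylmar: reached.
ashash: reached.
Reached: halgal, norgor, sylmar, and ashash — 4 of the 6.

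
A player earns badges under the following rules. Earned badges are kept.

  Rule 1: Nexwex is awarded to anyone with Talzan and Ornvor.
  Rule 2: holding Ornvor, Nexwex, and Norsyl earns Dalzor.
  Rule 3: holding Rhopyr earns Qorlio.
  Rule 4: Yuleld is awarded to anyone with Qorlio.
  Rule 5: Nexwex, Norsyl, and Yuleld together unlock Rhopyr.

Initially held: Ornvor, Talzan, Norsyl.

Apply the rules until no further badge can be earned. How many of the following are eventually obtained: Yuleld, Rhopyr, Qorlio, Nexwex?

With Talzan and Ornvor, Nexwex is earned (Rule 1).
Yuleld would need Qorlio (Rule 4), but Qorlio is never earned.
Rhopyr would need Nexwex, Norsyl, and Yuleld (Rule 5), but Yuleld is never earned.
Qorlio would need Rhopyr (Rule 3), but Rhopyr is never earned.
Nexwex: reached.
Reached: Nexwex — 1 of the 4.

1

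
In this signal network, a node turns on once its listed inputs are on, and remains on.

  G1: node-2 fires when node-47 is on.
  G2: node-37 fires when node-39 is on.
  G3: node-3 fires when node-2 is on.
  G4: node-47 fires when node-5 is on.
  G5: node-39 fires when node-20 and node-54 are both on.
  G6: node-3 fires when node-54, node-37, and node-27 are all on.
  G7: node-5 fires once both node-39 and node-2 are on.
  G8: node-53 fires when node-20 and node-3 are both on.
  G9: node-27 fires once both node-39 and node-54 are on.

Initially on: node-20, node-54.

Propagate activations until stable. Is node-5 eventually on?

No

node-5 would need node-39 and node-2 (G7), but node-2 never turns on.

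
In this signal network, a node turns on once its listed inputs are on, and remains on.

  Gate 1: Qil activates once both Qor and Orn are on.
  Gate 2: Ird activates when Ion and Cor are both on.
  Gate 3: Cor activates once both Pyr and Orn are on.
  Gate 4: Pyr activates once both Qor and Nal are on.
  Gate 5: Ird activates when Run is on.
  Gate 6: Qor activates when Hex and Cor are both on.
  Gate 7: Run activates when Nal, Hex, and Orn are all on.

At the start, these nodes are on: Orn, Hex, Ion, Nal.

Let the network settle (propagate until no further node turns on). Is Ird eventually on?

Yes

Nal, Hex, and Orn are on, so Run activates (Gate 7).
Gate 5: Run on → Ird on.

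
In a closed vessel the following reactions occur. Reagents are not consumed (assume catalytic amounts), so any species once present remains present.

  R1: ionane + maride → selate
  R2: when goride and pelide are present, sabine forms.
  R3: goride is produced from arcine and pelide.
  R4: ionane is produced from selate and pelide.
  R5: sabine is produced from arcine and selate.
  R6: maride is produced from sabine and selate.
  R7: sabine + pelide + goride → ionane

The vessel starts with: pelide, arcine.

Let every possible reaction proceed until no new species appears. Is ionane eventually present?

Yes

arcine and pelide present → goride forms (R3).
goride and pelide present → sabine forms (R2).
sabine, pelide, and goride present → ionane forms (R7).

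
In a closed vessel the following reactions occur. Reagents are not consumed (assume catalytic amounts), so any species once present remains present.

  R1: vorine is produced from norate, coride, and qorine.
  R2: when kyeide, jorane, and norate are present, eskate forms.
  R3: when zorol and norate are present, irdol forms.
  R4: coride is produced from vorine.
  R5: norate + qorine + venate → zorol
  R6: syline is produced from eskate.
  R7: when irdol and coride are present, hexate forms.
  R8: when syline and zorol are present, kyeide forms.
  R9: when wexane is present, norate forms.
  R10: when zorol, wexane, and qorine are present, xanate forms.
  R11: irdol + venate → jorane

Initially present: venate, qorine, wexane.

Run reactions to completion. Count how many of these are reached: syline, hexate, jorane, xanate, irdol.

wexane present → norate forms (R9).
norate, qorine, and venate present → zorol forms (R5).
zorol and norate present → irdol forms (R3).
zorol, wexane, and qorine present → xanate forms (R10).
irdol and venate present → jorane forms (R11).
syline would need eskate (R6), but eskate never forms.
hexate would need irdol and coride (R7), but coride never forms.
jorane: reached.
xanate: reached.
irdol: reached.
Reached: jorane, xanate, and irdol — 3 of the 5.

3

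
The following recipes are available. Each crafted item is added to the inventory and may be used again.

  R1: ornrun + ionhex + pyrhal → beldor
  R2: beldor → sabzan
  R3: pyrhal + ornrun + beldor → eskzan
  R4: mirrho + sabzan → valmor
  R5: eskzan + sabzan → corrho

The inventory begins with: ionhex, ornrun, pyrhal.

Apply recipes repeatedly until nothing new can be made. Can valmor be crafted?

valmor would need mirrho and sabzan (R4), but mirrho is never obtained.

No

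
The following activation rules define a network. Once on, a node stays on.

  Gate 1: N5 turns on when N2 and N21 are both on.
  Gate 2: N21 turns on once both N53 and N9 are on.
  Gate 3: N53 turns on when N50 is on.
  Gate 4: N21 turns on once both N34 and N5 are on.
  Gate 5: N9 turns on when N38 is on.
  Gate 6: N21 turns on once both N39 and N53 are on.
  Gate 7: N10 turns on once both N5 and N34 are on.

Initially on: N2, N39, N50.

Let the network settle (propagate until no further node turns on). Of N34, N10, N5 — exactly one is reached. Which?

N5

Gate 3: N50 on → N53 on.
Gate 6: N39 and N53 on → N21 on.
N2 and N21 are on, so N5 turns on (Gate 1).
No rule produces N34, and it is not given. N10 would need N5 and N34 (Gate 7), but N34 never turns on.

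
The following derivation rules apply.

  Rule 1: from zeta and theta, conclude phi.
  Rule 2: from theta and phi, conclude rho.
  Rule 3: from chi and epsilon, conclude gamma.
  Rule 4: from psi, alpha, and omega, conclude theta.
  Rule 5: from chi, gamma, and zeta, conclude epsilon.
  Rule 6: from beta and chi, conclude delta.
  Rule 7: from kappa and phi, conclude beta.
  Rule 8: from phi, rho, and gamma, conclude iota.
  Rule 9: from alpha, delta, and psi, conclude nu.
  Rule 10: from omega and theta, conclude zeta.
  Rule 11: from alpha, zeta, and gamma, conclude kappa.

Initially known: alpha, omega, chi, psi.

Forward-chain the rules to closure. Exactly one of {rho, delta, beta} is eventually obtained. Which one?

From psi, alpha, and omega, Rule 4 gives theta.
omega and theta hold, so zeta follows (Rule 10).
zeta and theta hold, so phi follows (Rule 1).
From theta and phi, Rule 2 gives rho.
beta would need kappa and phi (Rule 7), but kappa is never established. delta would need beta and chi (Rule 6), but beta is never established.

rho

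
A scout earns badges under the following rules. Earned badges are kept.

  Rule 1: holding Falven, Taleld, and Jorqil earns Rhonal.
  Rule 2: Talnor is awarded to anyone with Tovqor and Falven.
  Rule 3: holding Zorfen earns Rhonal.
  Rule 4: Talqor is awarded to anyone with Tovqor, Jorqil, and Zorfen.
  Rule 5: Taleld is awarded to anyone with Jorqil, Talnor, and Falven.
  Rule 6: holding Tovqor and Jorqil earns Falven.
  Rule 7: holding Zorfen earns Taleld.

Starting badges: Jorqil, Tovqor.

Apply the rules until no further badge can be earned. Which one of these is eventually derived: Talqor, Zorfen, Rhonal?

With Tovqor and Jorqil, Falven is earned (Rule 6).
With Tovqor and Falven, Talnor is earned (Rule 2).
With Jorqil, Talnor, and Falven, Taleld is earned (Rule 5).
With Falven, Taleld, and Jorqil, Rhonal is earned (Rule 1).
No rule produces Zorfen, and it is not given. Talqor would need Tovqor, Jorqil, and Zorfen (Rule 4), but Zorfen is never earned.

Rhonal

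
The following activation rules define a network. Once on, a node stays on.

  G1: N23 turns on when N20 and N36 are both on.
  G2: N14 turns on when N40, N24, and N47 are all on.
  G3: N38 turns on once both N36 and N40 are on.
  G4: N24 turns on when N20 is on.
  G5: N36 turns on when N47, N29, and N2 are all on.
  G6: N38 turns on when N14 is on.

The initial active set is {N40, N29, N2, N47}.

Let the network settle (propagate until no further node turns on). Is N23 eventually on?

No

N23 would need N20 and N36 (G1), but N20 never turns on.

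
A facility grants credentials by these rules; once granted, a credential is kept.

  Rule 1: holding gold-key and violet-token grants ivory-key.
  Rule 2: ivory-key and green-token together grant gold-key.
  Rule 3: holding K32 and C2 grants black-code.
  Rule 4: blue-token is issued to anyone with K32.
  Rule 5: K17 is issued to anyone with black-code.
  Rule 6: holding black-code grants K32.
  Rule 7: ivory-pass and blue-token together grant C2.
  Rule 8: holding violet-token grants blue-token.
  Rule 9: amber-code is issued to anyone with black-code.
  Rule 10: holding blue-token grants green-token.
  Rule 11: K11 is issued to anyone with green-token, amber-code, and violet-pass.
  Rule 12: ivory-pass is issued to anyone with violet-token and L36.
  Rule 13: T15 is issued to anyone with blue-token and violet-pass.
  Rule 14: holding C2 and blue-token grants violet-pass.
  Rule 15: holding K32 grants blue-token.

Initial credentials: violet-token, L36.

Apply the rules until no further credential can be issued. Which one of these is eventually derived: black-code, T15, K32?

Holding violet-token grants blue-token (Rule 8).
Holding violet-token and L36 grants ivory-pass (Rule 12).
Holding ivory-pass and blue-token grants C2 (Rule 7).
Holding C2 and blue-token grants violet-pass (Rule 14).
Holding blue-token and violet-pass grants T15 (Rule 13).
black-code would need K32 and C2 (Rule 3), but K32 is never granted. K32 would need black-code (Rule 6), but black-code is never granted.

T15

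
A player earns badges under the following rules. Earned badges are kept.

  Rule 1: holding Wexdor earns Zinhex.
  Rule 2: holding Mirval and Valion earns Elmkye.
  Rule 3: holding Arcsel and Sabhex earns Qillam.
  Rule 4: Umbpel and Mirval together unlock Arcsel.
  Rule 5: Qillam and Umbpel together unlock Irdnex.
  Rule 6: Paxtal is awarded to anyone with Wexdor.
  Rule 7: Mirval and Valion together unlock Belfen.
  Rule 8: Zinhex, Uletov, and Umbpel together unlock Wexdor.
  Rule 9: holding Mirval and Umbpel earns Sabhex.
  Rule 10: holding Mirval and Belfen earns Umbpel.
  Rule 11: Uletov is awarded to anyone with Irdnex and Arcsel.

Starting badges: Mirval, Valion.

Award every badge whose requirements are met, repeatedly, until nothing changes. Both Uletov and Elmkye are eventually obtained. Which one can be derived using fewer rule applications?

Elmkye: With Mirval and Valion, Elmkye is earned (Rule 2). [1 rule application]
Uletov: With Mirval and Valion, Belfen is earned (Rule 7). With Mirval and Belfen, Umbpel is earned (Rule 10). With Umbpel and Mirval, Arcsel is earned (Rule 4). With Mirval and Umbpel, Sabhex is earned (Rule 9). With Arcsel and Sabhex, Qillam is earned (Rule 3). With Qillam and Umbpel, Irdnex is earned (Rule 5). With Irdnex and Arcsel, Uletov is earned (Rule 11). [7 rule applications]
Elmkye needs fewer.

Elmkye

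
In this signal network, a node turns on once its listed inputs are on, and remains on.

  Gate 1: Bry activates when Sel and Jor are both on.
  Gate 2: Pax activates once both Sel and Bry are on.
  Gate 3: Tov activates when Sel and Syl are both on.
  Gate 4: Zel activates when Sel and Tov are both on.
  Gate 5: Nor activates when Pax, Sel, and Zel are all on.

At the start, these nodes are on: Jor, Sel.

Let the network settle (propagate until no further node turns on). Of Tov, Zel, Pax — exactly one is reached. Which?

Pax

Gate 1: Sel and Jor on → Bry on.
Gate 2: Sel and Bry on → Pax on.
Zel would need Sel and Tov (Gate 4), but Tov never turns on. Tov would need Sel and Syl (Gate 3), but Syl never turns on.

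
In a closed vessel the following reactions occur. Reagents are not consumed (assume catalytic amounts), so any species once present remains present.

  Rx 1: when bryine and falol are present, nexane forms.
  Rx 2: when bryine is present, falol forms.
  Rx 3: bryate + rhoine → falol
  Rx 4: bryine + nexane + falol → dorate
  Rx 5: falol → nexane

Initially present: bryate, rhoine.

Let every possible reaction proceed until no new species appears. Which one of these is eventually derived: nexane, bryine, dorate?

nexane

bryate and rhoine present → falol forms (Rx 3).
falol present → nexane forms (Rx 5).
dorate would need bryine, nexane, and falol (Rx 4), but bryine never forms. No rule produces bryine, and it is not given.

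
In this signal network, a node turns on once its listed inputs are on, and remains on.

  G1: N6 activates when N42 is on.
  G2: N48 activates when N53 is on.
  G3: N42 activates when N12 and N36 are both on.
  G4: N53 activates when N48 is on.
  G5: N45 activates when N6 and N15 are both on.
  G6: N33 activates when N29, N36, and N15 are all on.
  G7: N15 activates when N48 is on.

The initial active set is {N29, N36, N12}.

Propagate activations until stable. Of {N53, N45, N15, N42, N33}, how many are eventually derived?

G3: N12 and N36 on → N42 on.
N53 would need N48 (G4), but N48 never turns on.
N45 would need N6 and N15 (G5), but N15 never turns on.
N15 would need N48 (G7), but N48 never turns on.
N42: reached.
N33 would need N29, N36, and N15 (G6), but N15 never turns on.
Reached: N42 — 1 of the 5.

1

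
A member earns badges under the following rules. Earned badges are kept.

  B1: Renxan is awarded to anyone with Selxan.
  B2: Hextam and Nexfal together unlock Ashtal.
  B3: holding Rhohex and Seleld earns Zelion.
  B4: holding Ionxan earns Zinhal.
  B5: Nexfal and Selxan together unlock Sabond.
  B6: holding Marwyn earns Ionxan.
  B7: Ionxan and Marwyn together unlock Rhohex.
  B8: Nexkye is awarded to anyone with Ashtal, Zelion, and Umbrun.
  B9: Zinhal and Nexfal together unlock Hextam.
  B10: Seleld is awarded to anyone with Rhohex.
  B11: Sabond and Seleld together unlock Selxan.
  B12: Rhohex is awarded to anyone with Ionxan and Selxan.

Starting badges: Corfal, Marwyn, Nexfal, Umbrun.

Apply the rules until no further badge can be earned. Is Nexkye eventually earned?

With Marwyn, Ionxan is earned (B6).
With Ionxan and Marwyn, Rhohex is earned (B7).
With Ionxan, Zinhal is earned (B4).
With Rhohex, Seleld is earned (B10).
With Zinhal and Nexfal, Hextam is earned (B9).
With Rhohex and Seleld, Zelion is earned (B3).
With Hextam and Nexfal, Ashtal is earned (B2).
With Ashtal, Zelion, and Umbrun, Nexkye is earned (B8).

Yes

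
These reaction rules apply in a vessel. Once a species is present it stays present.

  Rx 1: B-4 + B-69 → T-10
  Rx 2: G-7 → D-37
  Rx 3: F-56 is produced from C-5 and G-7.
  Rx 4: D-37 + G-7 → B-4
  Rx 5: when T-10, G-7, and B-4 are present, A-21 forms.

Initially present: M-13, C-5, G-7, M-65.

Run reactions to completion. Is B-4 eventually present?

Yes

G-7 present → D-37 forms (Rx 2).
D-37 and G-7 present → B-4 forms (Rx 4).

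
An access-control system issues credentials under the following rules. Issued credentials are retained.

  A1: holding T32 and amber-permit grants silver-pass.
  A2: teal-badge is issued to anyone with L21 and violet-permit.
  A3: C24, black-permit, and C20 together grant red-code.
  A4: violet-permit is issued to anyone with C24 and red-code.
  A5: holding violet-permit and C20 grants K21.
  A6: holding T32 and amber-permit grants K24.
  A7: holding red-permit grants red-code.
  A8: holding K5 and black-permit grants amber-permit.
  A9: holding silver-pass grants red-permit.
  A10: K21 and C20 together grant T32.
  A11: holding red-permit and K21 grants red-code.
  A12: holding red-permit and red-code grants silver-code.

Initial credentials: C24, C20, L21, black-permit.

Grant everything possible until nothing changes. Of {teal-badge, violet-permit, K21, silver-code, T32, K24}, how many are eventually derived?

4

Holding C24, black-permit, and C20 grants red-code (A3).
Holding C24 and red-code grants violet-permit (A4).
Holding L21 and violet-permit grants teal-badge (A2).
Holding violet-permit and C20 grants K21 (A5).
Holding K21 and C20 grants T32 (A10).
teal-badge: reached.
violet-permit: reached.
K21: reached.
silver-code would need red-permit and red-code (A12), but red-permit is never granted.
T32: reached.
K24 would need T32 and amber-permit (A6), but amber-permit is never granted.
Reached: teal-badge, violet-permit, K21, and T32 — 4 of the 6.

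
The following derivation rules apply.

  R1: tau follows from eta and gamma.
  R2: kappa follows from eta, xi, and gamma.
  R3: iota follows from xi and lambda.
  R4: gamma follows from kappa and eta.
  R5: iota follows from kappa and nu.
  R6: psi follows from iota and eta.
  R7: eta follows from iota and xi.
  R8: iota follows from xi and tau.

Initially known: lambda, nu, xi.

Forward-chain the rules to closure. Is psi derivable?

Yes

From xi and lambda, R3 gives iota.
From iota and xi, R7 gives eta.
From iota and eta, R6 gives psi.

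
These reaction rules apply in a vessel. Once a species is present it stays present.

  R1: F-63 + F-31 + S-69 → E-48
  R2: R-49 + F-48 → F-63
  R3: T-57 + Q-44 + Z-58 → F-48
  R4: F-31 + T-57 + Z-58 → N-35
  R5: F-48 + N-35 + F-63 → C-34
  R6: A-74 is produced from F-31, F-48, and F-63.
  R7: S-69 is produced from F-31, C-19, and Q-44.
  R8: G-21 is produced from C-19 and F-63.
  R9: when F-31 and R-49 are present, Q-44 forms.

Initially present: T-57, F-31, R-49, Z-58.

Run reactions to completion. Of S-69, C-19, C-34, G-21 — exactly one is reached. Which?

C-34

F-31 and R-49 present → Q-44 forms (R9).
F-31, T-57, and Z-58 present → N-35 forms (R4).
T-57, Q-44, and Z-58 present → F-48 forms (R3).
R-49 and F-48 present → F-63 forms (R2).
F-48, N-35, and F-63 present → C-34 forms (R5).
No rule produces C-19, and it is not given. G-21 would need C-19 and F-63 (R8), but C-19 never forms. S-69 would need F-31, C-19, and Q-44 (R7), but C-19 never forms.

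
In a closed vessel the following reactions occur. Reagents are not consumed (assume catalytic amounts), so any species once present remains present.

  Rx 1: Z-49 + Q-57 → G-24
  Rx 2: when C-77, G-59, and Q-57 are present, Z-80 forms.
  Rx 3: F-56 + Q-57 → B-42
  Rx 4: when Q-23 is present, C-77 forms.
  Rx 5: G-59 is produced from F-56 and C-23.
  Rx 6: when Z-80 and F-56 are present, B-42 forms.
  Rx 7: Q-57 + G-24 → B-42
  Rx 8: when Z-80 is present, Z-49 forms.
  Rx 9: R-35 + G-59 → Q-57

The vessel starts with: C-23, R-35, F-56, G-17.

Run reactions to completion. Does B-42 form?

Yes

F-56 and C-23 present → G-59 forms (Rx 5).
R-35 and G-59 present → Q-57 forms (Rx 9).
F-56 and Q-57 present → B-42 forms (Rx 3).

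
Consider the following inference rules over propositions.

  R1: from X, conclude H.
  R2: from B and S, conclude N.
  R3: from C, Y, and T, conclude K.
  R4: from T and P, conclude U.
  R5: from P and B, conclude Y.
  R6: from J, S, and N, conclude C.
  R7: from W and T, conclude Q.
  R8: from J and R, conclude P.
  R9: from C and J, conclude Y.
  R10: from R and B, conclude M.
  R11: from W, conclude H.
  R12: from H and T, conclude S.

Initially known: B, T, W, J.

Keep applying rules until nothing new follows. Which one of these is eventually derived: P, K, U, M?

From W, R11 gives H.
H and T hold, so S follows (R12).
From B and S, R2 gives N.
J, S, and N hold, so C follows (R6).
C and J hold, so Y follows (R9).
C, Y, and T hold, so K follows (R3).
P would need J and R (R8), but R is never established. M would need R and B (R10), but R is never established. U would need T and P (R4), but P is never established.

K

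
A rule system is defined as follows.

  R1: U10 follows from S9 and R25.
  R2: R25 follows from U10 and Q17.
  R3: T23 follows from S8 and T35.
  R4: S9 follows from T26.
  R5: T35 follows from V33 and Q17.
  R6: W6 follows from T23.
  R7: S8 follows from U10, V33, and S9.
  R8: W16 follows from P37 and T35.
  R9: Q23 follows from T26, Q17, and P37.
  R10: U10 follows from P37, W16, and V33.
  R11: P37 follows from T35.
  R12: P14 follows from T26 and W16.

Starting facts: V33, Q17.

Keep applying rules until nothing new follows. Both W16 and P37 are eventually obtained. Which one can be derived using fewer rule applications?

P37: From V33 and Q17, R5 gives T35. From T35, R11 gives P37. [2 rule applications]
W16: From V33 and Q17, R5 gives T35. From T35, R11 gives P37. P37 and T35 hold, so W16 follows (R8). [3 rule applications]
P37 needs fewer.

P37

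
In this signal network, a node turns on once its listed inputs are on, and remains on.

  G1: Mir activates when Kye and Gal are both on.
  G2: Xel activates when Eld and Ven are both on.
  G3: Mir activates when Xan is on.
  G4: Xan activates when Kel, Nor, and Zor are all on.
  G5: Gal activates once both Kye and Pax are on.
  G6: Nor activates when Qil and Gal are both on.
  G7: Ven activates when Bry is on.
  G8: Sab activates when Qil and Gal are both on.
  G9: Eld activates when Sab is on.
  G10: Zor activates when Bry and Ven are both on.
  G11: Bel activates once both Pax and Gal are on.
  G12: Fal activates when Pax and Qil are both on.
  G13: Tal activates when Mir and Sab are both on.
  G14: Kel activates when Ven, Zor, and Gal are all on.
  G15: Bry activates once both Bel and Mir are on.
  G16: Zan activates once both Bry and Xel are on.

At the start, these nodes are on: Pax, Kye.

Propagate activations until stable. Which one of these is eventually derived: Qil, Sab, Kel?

Kye and Pax are on, so Gal activates (G5).
Pax and Gal are on, so Bel activates (G11).
G1: Kye and Gal on → Mir on.
G15: Bel and Mir on → Bry on.
Bry is on, so Ven activates (G7).
Bry and Ven are on, so Zor activates (G10).
G14: Ven, Zor, and Gal on → Kel on.
No rule produces Qil, and it is not given. Sab would need Qil and Gal (G8), but Qil never turns on.

Kel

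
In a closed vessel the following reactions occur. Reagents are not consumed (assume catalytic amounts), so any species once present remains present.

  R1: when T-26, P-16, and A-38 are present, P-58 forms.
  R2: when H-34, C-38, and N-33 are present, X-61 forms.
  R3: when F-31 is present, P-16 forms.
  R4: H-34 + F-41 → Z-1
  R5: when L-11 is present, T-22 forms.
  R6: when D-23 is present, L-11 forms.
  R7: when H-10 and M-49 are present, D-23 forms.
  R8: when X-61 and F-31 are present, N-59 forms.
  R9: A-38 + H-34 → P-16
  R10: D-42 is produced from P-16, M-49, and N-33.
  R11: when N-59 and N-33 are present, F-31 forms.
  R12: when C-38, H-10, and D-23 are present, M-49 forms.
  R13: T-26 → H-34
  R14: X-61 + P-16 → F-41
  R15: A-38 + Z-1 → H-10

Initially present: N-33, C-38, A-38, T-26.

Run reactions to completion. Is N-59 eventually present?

N-59 would need X-61 and F-31 (R8), but F-31 never forms.

No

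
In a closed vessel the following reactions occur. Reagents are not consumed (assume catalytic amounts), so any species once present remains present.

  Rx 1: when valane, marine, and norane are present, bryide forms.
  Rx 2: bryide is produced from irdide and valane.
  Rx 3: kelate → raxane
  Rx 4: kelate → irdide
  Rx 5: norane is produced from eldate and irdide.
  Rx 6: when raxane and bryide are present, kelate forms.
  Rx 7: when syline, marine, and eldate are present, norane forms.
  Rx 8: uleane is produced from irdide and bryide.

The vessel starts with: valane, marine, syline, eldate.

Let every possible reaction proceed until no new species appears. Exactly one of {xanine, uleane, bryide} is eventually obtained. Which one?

bryide

syline, marine, and eldate present → norane forms (Rx 7).
valane, marine, and norane present → bryide forms (Rx 1).
No rule produces xanine, and it is not given. uleane would need irdide and bryide (Rx 8), but irdide never forms.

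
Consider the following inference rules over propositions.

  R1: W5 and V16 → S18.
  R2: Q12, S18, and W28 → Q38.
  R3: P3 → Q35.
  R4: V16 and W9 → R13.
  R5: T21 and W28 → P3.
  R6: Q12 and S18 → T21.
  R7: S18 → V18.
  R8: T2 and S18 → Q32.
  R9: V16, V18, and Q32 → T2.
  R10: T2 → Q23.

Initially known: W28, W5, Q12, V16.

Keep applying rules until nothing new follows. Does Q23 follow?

No

Q23 would need T2 (R10), but T2 is never established.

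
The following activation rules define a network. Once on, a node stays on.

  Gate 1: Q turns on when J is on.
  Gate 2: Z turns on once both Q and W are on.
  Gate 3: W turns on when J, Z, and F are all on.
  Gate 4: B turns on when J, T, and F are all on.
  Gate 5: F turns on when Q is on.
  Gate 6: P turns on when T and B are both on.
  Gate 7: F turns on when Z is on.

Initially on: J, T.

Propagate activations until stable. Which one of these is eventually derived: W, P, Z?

P

Gate 1: J on → Q on.
Gate 5: Q on → F on.
J, T, and F are on, so B turns on (Gate 4).
T and B are on, so P turns on (Gate 6).
W would need J, Z, and F (Gate 3), but Z never turns on. Z would need Q and W (Gate 2), but W never turns on.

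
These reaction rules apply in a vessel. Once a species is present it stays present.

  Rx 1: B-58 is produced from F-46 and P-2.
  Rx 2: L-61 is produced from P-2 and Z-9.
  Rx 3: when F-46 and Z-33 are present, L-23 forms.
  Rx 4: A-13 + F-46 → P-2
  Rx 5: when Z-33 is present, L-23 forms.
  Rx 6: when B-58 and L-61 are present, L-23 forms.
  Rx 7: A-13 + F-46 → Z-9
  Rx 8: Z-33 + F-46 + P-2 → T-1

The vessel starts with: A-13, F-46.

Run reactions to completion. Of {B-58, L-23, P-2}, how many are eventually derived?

A-13 and F-46 present → P-2 forms (Rx 4).
A-13 and F-46 present → Z-9 forms (Rx 7).
P-2 and Z-9 present → L-61 forms (Rx 2).
F-46 and P-2 present → B-58 forms (Rx 1).
B-58 and L-61 present → L-23 forms (Rx 6).
B-58: reached.
L-23: reached.
P-2: reached.
All 3 are reached.

3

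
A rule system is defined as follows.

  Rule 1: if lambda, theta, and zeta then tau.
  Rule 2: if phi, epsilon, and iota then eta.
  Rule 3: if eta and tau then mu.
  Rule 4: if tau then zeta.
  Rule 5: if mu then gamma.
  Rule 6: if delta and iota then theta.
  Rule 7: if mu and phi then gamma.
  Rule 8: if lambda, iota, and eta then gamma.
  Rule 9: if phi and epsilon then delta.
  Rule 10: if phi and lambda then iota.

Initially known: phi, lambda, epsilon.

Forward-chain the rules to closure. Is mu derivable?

No

mu would need eta and tau (Rule 3), but tau is never established.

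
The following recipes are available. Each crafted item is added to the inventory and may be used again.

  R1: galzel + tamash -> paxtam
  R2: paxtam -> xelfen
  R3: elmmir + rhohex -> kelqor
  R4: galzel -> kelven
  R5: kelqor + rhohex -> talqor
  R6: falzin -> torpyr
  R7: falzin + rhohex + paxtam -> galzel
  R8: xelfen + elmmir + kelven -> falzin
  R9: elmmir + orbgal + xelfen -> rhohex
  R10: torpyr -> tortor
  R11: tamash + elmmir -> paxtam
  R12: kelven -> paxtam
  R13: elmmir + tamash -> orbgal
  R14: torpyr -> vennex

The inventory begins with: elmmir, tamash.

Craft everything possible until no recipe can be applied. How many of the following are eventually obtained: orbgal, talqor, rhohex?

tamash + elmmir -> paxtam (R11).
elmmir + tamash -> orbgal (R13).
Using R2, paxtam makes xelfen.
elmmir + orbgal + xelfen -> rhohex (R9).
Using R3, elmmir and rhohex make kelqor.
Using R5, kelqor and rhohex make talqor.
orbgal: reached.
talqor: reached.
rhohex: reached.
All 3 are reached.

3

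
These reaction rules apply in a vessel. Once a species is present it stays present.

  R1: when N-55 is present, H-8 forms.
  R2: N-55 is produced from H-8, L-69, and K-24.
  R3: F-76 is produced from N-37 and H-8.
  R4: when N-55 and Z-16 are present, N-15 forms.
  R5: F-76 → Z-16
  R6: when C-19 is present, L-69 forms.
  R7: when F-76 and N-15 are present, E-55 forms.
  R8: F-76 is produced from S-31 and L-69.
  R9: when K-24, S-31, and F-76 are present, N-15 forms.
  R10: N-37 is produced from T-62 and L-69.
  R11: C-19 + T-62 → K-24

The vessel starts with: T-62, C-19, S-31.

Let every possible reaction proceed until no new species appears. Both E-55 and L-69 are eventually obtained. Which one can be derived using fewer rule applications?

L-69: C-19 present → L-69 forms (R6). [1 rule application]
E-55: C-19 and T-62 present → K-24 forms (R11). C-19 present → L-69 forms (R6). S-31 and L-69 present → F-76 forms (R8). K-24, S-31, and F-76 present → N-15 forms (R9). F-76 and N-15 present → E-55 forms (R7). [5 rule applications]
L-69 needs fewer.

L-69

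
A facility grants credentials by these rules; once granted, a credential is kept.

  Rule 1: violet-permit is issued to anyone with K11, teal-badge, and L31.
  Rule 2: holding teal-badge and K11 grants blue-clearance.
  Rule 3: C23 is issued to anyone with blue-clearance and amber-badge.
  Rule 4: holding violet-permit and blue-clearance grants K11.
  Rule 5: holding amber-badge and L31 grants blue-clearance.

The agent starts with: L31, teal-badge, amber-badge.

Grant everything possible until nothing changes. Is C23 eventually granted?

Holding amber-badge and L31 grants blue-clearance (Rule 5).
Holding blue-clearance and amber-badge grants C23 (Rule 3).

Yes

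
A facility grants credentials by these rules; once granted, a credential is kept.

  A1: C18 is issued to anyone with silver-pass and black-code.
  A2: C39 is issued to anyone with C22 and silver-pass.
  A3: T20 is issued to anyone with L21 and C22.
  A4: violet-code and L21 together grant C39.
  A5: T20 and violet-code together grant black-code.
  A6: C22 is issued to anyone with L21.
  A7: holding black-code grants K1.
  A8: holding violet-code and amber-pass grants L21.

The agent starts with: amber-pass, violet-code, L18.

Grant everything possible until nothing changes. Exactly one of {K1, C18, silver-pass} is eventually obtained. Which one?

K1

Holding violet-code and amber-pass grants L21 (A8).
Holding L21 grants C22 (A6).
Holding L21 and C22 grants T20 (A3).
Holding T20 and violet-code grants black-code (A5).
Holding black-code grants K1 (A7).
No rule produces silver-pass, and it is not given. C18 would need silver-pass and black-code (A1), but silver-pass is never granted.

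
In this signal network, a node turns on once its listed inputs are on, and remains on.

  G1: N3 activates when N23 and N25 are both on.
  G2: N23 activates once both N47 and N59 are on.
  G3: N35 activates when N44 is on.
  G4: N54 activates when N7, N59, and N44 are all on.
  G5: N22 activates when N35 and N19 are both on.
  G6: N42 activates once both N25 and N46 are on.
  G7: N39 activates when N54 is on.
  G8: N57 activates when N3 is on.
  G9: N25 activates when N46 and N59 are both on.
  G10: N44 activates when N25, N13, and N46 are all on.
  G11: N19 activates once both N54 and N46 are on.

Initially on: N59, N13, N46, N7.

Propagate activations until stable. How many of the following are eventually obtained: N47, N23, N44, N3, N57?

G9: N46 and N59 on → N25 on.
N25, N13, and N46 are on, so N44 activates (G10).
No rule produces N47, and it is not given.
N23 would need N47 and N59 (G2), but N47 never turns on.
N44: reached.
N3 would need N23 and N25 (G1), but N23 never turns on.
N57 would need N3 (G8), but N3 never turns on.
Reached: N44 — 1 of the 5.

1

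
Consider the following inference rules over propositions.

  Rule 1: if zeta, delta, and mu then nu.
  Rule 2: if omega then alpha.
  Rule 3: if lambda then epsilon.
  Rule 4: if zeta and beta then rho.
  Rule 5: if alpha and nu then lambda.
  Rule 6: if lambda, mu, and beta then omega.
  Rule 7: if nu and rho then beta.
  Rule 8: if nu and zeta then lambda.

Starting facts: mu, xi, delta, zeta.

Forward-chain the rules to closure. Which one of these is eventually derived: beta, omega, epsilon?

From zeta, delta, and mu, Rule 1 gives nu.
nu and zeta hold, so lambda follows (Rule 8).
From lambda, Rule 3 gives epsilon.
beta would need nu and rho (Rule 7), but rho is never established. omega would need lambda, mu, and beta (Rule 6), but beta is never established.

epsilon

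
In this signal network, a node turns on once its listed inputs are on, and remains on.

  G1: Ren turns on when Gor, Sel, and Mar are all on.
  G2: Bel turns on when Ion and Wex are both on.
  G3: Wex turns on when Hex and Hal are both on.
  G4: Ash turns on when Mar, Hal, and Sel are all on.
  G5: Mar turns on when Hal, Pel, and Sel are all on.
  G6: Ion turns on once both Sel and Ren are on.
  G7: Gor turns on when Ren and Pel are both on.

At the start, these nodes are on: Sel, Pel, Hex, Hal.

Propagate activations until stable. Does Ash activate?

Hal, Pel, and Sel are on, so Mar turns on (G5).
G4: Mar, Hal, and Sel on → Ash on.

Yes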